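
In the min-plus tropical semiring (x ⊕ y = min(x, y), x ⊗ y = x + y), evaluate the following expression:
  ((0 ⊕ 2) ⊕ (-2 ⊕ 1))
((0 ⊕ 2) ⊕ (-2 ⊕ 1)) = -2

Expand innermost to outermost. Recall ⊕ takes the minimum of its arguments and ⊗ takes their sum. Working out the expression ((0 ⊕ 2) ⊕ (-2 ⊕ 1)) gives -2.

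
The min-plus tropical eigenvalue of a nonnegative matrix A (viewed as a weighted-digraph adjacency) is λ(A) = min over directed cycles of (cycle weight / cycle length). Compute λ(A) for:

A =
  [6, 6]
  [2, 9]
λ(A) = 4

Enumerate directed cycles and compute their means (weight / length). Sample:
  cycle 0 → 0: weight = 6, length = 1, mean = 6/1 ≈ 6.000
  cycle 1 → 1: weight = 9, length = 1, mean = 9/1 ≈ 9.000
  cycle 0 → 1 → 0: weight = 8, length = 2, mean = 8/2 ≈ 4.000
  cycle 1 → 0 → 1: weight = 8, length = 2, mean = 8/2 ≈ 4.000
Minimum mean = 4.000, attained e.g. along the cycle 0 → 1 → 0 with weight 8 and length 2. So λ(A) = 8/2 = 4.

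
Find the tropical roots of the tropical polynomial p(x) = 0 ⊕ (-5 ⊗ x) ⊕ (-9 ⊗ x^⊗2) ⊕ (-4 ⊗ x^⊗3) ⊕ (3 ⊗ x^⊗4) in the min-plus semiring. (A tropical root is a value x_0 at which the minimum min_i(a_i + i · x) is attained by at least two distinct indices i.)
Roots: {-7, -5, 4, 5}

Each tropical root is a break point of the lower envelope of the lines y = a_i + i · x (there are 5 lines, with slopes 0, 1, ..., 4). Only the lines that attain the minimum somewhere contribute to roots; other lines are dominated. Here the surviving (envelope) indices are i = 4, i = 3, i = 2, i = 1, i = 0.
Intersections between consecutive envelope lines give the roots: for adjacent envelope indices i < j the intersection is x = (a_i − a_j) / (j − i). Reading off the sorted break points: {-7, -5, 4, 5}.
Verification: at each break x_0, at least two indices attain the minimum of min_i(a_i + i · x_0).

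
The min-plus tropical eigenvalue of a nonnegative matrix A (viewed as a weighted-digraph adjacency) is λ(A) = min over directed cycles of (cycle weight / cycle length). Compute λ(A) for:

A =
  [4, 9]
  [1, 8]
λ(A) = 4

Enumerate directed cycles and compute their means (weight / length). Sample:
  cycle 0 → 0: weight = 4, length = 1, mean = 4/1 ≈ 4.000
  cycle 1 → 1: weight = 8, length = 1, mean = 8/1 ≈ 8.000
  cycle 0 → 1 → 0: weight = 10, length = 2, mean = 10/2 ≈ 5.000
  cycle 1 → 0 → 1: weight = 10, length = 2, mean = 10/2 ≈ 5.000
Minimum mean = 4.000, attained e.g. along the cycle 0 → 0 with weight 4 and length 1. So λ(A) = 4/1 = 4.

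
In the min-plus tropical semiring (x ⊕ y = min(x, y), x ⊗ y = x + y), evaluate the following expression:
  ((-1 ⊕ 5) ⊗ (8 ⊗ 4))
((-1 ⊕ 5) ⊗ (8 ⊗ 4)) = 11

Expand innermost to outermost. Recall ⊕ takes the minimum of its arguments and ⊗ takes their sum. Working out the expression ((-1 ⊕ 5) ⊗ (8 ⊗ 4)) gives 11.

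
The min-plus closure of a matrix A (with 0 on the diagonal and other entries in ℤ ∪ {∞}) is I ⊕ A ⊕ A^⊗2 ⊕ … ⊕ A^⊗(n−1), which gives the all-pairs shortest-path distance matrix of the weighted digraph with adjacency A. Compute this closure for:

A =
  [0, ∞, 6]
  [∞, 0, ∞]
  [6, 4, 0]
Closure =
  [0, 10, 6]
  [∞, 0, ∞]
  [6, 4, 0]

This is the Floyd-Warshall all-pairs shortest-path computation. For each intermediate vertex k = 0, 1, …, 2, update dist[i][j] ← min(dist[i][j], dist[i][k] + dist[k][j]). The final matrix gives, for each (i, j), the minimum total weight of any directed path from i to j (possibly empty when i = j).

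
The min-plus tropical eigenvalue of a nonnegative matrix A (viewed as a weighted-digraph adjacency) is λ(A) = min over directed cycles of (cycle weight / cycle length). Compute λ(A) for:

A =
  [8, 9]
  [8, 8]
λ(A) = 8

Enumerate directed cycles and compute their means (weight / length). Sample:
  cycle 0 → 0: weight = 8, length = 1, mean = 8/1 ≈ 8.000
  cycle 1 → 1: weight = 8, length = 1, mean = 8/1 ≈ 8.000
  cycle 0 → 1 → 0: weight = 17, length = 2, mean = 17/2 ≈ 8.500
  cycle 1 → 0 → 1: weight = 17, length = 2, mean = 17/2 ≈ 8.500
Minimum mean = 8.000, attained e.g. along the cycle 0 → 0 with weight 8 and length 1. So λ(A) = 8/1 = 8.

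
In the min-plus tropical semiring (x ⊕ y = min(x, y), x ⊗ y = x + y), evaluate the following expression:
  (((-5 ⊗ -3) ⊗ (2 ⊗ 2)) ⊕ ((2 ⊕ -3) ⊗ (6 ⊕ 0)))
(((-5 ⊗ -3) ⊗ (2 ⊗ 2)) ⊕ ((2 ⊕ -3) ⊗ (6 ⊕ 0))) = -4

Expand innermost to outermost. Recall ⊕ takes the minimum of its arguments and ⊗ takes their sum. Working out the expression (((-5 ⊗ -3) ⊗ (2 ⊗ 2)) ⊕ ((2 ⊕ -3) ⊗ (6 ⊕ 0))) gives -4.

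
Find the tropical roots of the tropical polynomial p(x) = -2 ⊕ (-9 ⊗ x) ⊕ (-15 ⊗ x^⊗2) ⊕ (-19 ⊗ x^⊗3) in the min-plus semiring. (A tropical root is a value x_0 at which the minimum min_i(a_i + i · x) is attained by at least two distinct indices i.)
Roots: {4, 6, 7}

Each tropical root is a break point of the lower envelope of the lines y = a_i + i · x (there are 4 lines, with slopes 0, 1, ..., 3). Only the lines that attain the minimum somewhere contribute to roots; other lines are dominated. Here the surviving (envelope) indices are i = 3, i = 2, i = 1, i = 0.
Intersections between consecutive envelope lines give the roots: for adjacent envelope indices i < j the intersection is x = (a_i − a_j) / (j − i). Reading off the sorted break points: {4, 6, 7}.
Verification: at each break x_0, at least two indices attain the minimum of min_i(a_i + i · x_0).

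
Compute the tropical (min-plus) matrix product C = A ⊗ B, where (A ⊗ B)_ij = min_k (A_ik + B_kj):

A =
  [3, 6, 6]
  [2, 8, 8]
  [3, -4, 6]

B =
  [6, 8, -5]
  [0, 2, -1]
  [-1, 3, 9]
A ⊗ B =
  [5, 8, -2]
  [7, 10, -3]
  [-4, -2, -5]

Apply the min-plus product entry-by-entry:
  C[0][0] = min over k of (A[0][0] + B[0][0] = 3 + 6 = 9, A[0][1] + B[1][0] = 6 + 0 = 6, A[0][2] + B[2][0] = 6 + -1 = 5) = 5 (attained at k = 2)
  C[0][1] = min over k of (A[0][0] + B[0][1] = 3 + 8 = 11, A[0][1] + B[1][1] = 6 + 2 = 8, A[0][2] + B[2][1] = 6 + 3 = 9) = 8 (attained at k = 1)
  C[0][2] = min over k of (A[0][0] + B[0][2] = 3 + -5 = -2, A[0][1] + B[1][2] = 6 + -1 = 5, A[0][2] + B[2][2] = 6 + 9 = 15) = -2 (attained at k = 0)
  C[1][0] = min over k of (A[1][0] + B[0][0] = 2 + 6 = 8, A[1][1] + B[1][0] = 8 + 0 = 8, A[1][2] + B[2][0] = 8 + -1 = 7) = 7 (attained at k = 2)
  C[1][1] = min over k of (A[1][0] + B[0][1] = 2 + 8 = 10, A[1][1] + B[1][1] = 8 + 2 = 10, A[1][2] + B[2][1] = 8 + 3 = 11) = 10 (attained at k = 0)
  C[1][2] = min over k of (A[1][0] + B[0][2] = 2 + -5 = -3, A[1][1] + B[1][2] = 8 + -1 = 7, A[1][2] + B[2][2] = 8 + 9 = 17) = -3 (attained at k = 0)
  C[2][0] = min over k of (A[2][0] + B[0][0] = 3 + 6 = 9, A[2][1] + B[1][0] = -4 + 0 = -4, A[2][2] + B[2][0] = 6 + -1 = 5) = -4 (attained at k = 1)
  C[2][1] = min over k of (A[2][0] + B[0][1] = 3 + 8 = 11, A[2][1] + B[1][1] = -4 + 2 = -2, A[2][2] + B[2][1] = 6 + 3 = 9) = -2 (attained at k = 1)
  C[2][2] = min over k of (A[2][0] + B[0][2] = 3 + -5 = -2, A[2][1] + B[1][2] = -4 + -1 = -5, A[2][2] + B[2][2] = 6 + 9 = 15) = -5 (attained at k = 1)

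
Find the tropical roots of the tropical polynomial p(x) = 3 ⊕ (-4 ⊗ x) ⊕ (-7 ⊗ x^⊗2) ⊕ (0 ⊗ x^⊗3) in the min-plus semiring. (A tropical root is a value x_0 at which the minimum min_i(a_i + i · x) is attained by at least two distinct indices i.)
Roots: {-7, 3, 7}

Each tropical root is a break point of the lower envelope of the lines y = a_i + i · x (there are 4 lines, with slopes 0, 1, ..., 3). Only the lines that attain the minimum somewhere contribute to roots; other lines are dominated. Here the surviving (envelope) indices are i = 3, i = 2, i = 1, i = 0.
Intersections between consecutive envelope lines give the roots: for adjacent envelope indices i < j the intersection is x = (a_i − a_j) / (j − i). Reading off the sorted break points: {-7, 3, 7}.
Verification: at each break x_0, at least two indices attain the minimum of min_i(a_i + i · x_0).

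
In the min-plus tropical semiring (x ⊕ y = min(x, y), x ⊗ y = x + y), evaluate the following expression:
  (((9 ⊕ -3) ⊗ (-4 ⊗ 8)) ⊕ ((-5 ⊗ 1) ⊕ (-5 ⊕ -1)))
(((9 ⊕ -3) ⊗ (-4 ⊗ 8)) ⊕ ((-5 ⊗ 1) ⊕ (-5 ⊕ -1))) = -5

Expand innermost to outermost. Recall ⊕ takes the minimum of its arguments and ⊗ takes their sum. Working out the expression (((9 ⊕ -3) ⊗ (-4 ⊗ 8)) ⊕ ((-5 ⊗ 1) ⊕ (-5 ⊕ -1))) gives -5.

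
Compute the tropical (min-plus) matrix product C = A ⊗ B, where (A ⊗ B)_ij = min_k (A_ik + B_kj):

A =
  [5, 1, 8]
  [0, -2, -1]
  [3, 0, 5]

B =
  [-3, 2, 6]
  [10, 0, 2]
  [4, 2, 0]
A ⊗ B =
  [2, 1, 3]
  [-3, -2, -1]
  [0, 0, 2]

Apply the min-plus product entry-by-entry:
  C[0][0] = min over k of (A[0][0] + B[0][0] = 5 + -3 = 2, A[0][1] + B[1][0] = 1 + 10 = 11, A[0][2] + B[2][0] = 8 + 4 = 12) = 2 (attained at k = 0)
  C[0][1] = min over k of (A[0][0] + B[0][1] = 5 + 2 = 7, A[0][1] + B[1][1] = 1 + 0 = 1, A[0][2] + B[2][1] = 8 + 2 = 10) = 1 (attained at k = 1)
  C[0][2] = min over k of (A[0][0] + B[0][2] = 5 + 6 = 11, A[0][1] + B[1][2] = 1 + 2 = 3, A[0][2] + B[2][2] = 8 + 0 = 8) = 3 (attained at k = 1)
  C[1][0] = min over k of (A[1][0] + B[0][0] = 0 + -3 = -3, A[1][1] + B[1][0] = -2 + 10 = 8, A[1][2] + B[2][0] = -1 + 4 = 3) = -3 (attained at k = 0)
  C[1][1] = min over k of (A[1][0] + B[0][1] = 0 + 2 = 2, A[1][1] + B[1][1] = -2 + 0 = -2, A[1][2] + B[2][1] = -1 + 2 = 1) = -2 (attained at k = 1)
  C[1][2] = min over k of (A[1][0] + B[0][2] = 0 + 6 = 6, A[1][1] + B[1][2] = -2 + 2 = 0, A[1][2] + B[2][2] = -1 + 0 = -1) = -1 (attained at k = 2)
  C[2][0] = min over k of (A[2][0] + B[0][0] = 3 + -3 = 0, A[2][1] + B[1][0] = 0 + 10 = 10, A[2][2] + B[2][0] = 5 + 4 = 9) = 0 (attained at k = 0)
  C[2][1] = min over k of (A[2][0] + B[0][1] = 3 + 2 = 5, A[2][1] + B[1][1] = 0 + 0 = 0, A[2][2] + B[2][1] = 5 + 2 = 7) = 0 (attained at k = 1)
  C[2][2] = min over k of (A[2][0] + B[0][2] = 3 + 6 = 9, A[2][1] + B[1][2] = 0 + 2 = 2, A[2][2] + B[2][2] = 5 + 0 = 5) = 2 (attained at k = 1)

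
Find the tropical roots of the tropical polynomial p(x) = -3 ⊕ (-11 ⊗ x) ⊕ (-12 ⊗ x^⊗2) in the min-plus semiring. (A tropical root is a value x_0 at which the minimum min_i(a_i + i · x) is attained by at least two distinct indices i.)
Roots: {1, 8}

Each tropical root is a break point of the lower envelope of the lines y = a_i + i · x (there are 3 lines, with slopes 0, 1, ..., 2). Only the lines that attain the minimum somewhere contribute to roots; other lines are dominated. Here the surviving (envelope) indices are i = 2, i = 1, i = 0.
Intersections between consecutive envelope lines give the roots: for adjacent envelope indices i < j the intersection is x = (a_i − a_j) / (j − i). Reading off the sorted break points: {1, 8}.
Verification: at each break x_0, at least two indices attain the minimum of min_i(a_i + i · x_0).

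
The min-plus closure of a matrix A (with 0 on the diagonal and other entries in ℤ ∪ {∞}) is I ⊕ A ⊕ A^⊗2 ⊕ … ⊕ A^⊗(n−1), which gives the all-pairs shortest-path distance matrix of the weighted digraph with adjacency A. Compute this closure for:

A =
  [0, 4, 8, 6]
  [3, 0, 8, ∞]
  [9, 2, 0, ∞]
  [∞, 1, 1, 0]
Closure =
  [0, 4, 7, 6]
  [3, 0, 8, 9]
  [5, 2, 0, 11]
  [4, 1, 1, 0]

This is the Floyd-Warshall all-pairs shortest-path computation. For each intermediate vertex k = 0, 1, …, 3, update dist[i][j] ← min(dist[i][j], dist[i][k] + dist[k][j]). The final matrix gives, for each (i, j), the minimum total weight of any directed path from i to j (possibly empty when i = j).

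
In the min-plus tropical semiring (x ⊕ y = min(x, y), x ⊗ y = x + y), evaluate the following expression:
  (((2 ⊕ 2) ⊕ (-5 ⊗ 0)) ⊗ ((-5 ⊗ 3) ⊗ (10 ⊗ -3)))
(((2 ⊕ 2) ⊕ (-5 ⊗ 0)) ⊗ ((-5 ⊗ 3) ⊗ (10 ⊗ -3))) = 0

Expand innermost to outermost. Recall ⊕ takes the minimum of its arguments and ⊗ takes their sum. Working out the expression (((2 ⊕ 2) ⊕ (-5 ⊗ 0)) ⊗ ((-5 ⊗ 3) ⊗ (10 ⊗ -3))) gives 0.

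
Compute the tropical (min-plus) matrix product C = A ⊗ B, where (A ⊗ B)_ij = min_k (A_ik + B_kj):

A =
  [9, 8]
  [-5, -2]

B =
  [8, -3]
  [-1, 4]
A ⊗ B =
  [7, 6]
  [-3, -8]

Apply the min-plus product entry-by-entry:
  C[0][0] = min over k of (A[0][0] + B[0][0] = 9 + 8 = 17, A[0][1] + B[1][0] = 8 + -1 = 7) = 7 (attained at k = 1)
  C[0][1] = min over k of (A[0][0] + B[0][1] = 9 + -3 = 6, A[0][1] + B[1][1] = 8 + 4 = 12) = 6 (attained at k = 0)
  C[1][0] = min over k of (A[1][0] + B[0][0] = -5 + 8 = 3, A[1][1] + B[1][0] = -2 + -1 = -3) = -3 (attained at k = 1)
  C[1][1] = min over k of (A[1][0] + B[0][1] = -5 + -3 = -8, A[1][1] + B[1][1] = -2 + 4 = 2) = -8 (attained at k = 0)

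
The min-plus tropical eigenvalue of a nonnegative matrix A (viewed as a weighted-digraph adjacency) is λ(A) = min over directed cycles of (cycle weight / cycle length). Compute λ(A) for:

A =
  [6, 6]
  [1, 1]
λ(A) = 1

Enumerate directed cycles and compute their means (weight / length). Sample:
  cycle 0 → 0: weight = 6, length = 1, mean = 6/1 ≈ 6.000
  cycle 1 → 1: weight = 1, length = 1, mean = 1/1 ≈ 1.000
  cycle 0 → 1 → 0: weight = 7, length = 2, mean = 7/2 ≈ 3.500
  cycle 1 → 0 → 1: weight = 7, length = 2, mean = 7/2 ≈ 3.500
Minimum mean = 1.000, attained e.g. along the cycle 1 → 1 with weight 1 and length 1. So λ(A) = 1/1 = 1.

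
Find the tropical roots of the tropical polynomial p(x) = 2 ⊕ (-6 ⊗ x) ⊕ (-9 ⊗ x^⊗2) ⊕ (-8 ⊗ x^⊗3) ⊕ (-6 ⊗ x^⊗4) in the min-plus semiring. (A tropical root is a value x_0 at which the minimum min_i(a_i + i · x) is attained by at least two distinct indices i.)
Roots: {-2, -1, 3, 8}

Each tropical root is a break point of the lower envelope of the lines y = a_i + i · x (there are 5 lines, with slopes 0, 1, ..., 4). Only the lines that attain the minimum somewhere contribute to roots; other lines are dominated. Here the surviving (envelope) indices are i = 4, i = 3, i = 2, i = 1, i = 0.
Intersections between consecutive envelope lines give the roots: for adjacent envelope indices i < j the intersection is x = (a_i − a_j) / (j − i). Reading off the sorted break points: {-2, -1, 3, 8}.
Verification: at each break x_0, at least two indices attain the minimum of min_i(a_i + i · x_0).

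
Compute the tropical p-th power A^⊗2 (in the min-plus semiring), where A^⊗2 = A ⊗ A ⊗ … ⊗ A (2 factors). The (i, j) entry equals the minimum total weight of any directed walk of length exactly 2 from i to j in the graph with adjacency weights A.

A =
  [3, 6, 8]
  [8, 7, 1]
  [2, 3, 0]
A^⊗2 =
  [6, 9, 7]
  [3, 4, 1]
  [2, 3, 0]

Each entry (A^⊗2)_ij equals the minimum over all length-2 walks i = v_0 → v_1 → … → v_2 = j of Σ_t A[v_t][v_{t+1}]. For example, for (i, j) = (0, 2) we minimise over 3 possible intermediate vertex sequences; the minimum is 7, attained along the walk 0 → 1 → 2.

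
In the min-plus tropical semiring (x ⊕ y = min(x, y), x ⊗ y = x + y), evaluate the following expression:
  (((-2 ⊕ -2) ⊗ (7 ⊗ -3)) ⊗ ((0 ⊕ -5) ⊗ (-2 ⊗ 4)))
(((-2 ⊕ -2) ⊗ (7 ⊗ -3)) ⊗ ((0 ⊕ -5) ⊗ (-2 ⊗ 4))) = -1

Expand innermost to outermost. Recall ⊕ takes the minimum of its arguments and ⊗ takes their sum. Working out the expression (((-2 ⊕ -2) ⊗ (7 ⊗ -3)) ⊗ ((0 ⊕ -5) ⊗ (-2 ⊗ 4))) gives -1.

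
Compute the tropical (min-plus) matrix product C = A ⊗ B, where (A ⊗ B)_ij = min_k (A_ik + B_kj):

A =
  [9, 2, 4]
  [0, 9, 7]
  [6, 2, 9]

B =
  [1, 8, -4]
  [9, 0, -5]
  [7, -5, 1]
A ⊗ B =
  [10, -1, -3]
  [1, 2, -4]
  [7, 2, -3]

Apply the min-plus product entry-by-entry:
  C[0][0] = min over k of (A[0][0] + B[0][0] = 9 + 1 = 10, A[0][1] + B[1][0] = 2 + 9 = 11, A[0][2] + B[2][0] = 4 + 7 = 11) = 10 (attained at k = 0)
  C[0][1] = min over k of (A[0][0] + B[0][1] = 9 + 8 = 17, A[0][1] + B[1][1] = 2 + 0 = 2, A[0][2] + B[2][1] = 4 + -5 = -1) = -1 (attained at k = 2)
  C[0][2] = min over k of (A[0][0] + B[0][2] = 9 + -4 = 5, A[0][1] + B[1][2] = 2 + -5 = -3, A[0][2] + B[2][2] = 4 + 1 = 5) = -3 (attained at k = 1)
  C[1][0] = min over k of (A[1][0] + B[0][0] = 0 + 1 = 1, A[1][1] + B[1][0] = 9 + 9 = 18, A[1][2] + B[2][0] = 7 + 7 = 14) = 1 (attained at k = 0)
  C[1][1] = min over k of (A[1][0] + B[0][1] = 0 + 8 = 8, A[1][1] + B[1][1] = 9 + 0 = 9, A[1][2] + B[2][1] = 7 + -5 = 2) = 2 (attained at k = 2)
  C[1][2] = min over k of (A[1][0] + B[0][2] = 0 + -4 = -4, A[1][1] + B[1][2] = 9 + -5 = 4, A[1][2] + B[2][2] = 7 + 1 = 8) = -4 (attained at k = 0)
  C[2][0] = min over k of (A[2][0] + B[0][0] = 6 + 1 = 7, A[2][1] + B[1][0] = 2 + 9 = 11, A[2][2] + B[2][0] = 9 + 7 = 16) = 7 (attained at k = 0)
  C[2][1] = min over k of (A[2][0] + B[0][1] = 6 + 8 = 14, A[2][1] + B[1][1] = 2 + 0 = 2, A[2][2] + B[2][1] = 9 + -5 = 4) = 2 (attained at k = 1)
  C[2][2] = min over k of (A[2][0] + B[0][2] = 6 + -4 = 2, A[2][1] + B[1][2] = 2 + -5 = -3, A[2][2] + B[2][2] = 9 + 1 = 10) = -3 (attained at k = 1)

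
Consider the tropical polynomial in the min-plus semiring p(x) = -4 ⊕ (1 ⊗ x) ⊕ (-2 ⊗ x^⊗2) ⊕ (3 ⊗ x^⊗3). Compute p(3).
p(3) = -4

A tropical monomial a ⊗ x^⊗i evaluates to a + i · x. Evaluating each term at x = 3:
  Term 0 contributes -4 + 0 · 3 = -4
  Term 1 contributes 1 + 1 · 3 = 4
  Term 2 contributes -2 + 2 · 3 = 4
  Term 3 contributes 3 + 3 · 3 = 12
p(3) = ⊕ of these = min[-4, 4, 4, 12] = -4.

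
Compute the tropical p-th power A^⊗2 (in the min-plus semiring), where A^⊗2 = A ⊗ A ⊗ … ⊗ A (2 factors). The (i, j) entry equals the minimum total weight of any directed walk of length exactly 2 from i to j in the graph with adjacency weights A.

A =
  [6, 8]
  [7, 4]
A^⊗2 =
  [12, 12]
  [11, 8]

Each entry (A^⊗2)_ij equals the minimum over all length-2 walks i = v_0 → v_1 → … → v_2 = j of Σ_t A[v_t][v_{t+1}]. For example, for (i, j) = (0, 1) we minimise over 2 possible intermediate vertex sequences; the minimum is 12, attained along the walk 0 → 1 → 1.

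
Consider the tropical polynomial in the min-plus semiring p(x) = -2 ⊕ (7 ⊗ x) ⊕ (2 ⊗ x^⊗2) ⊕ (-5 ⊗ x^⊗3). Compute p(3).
p(3) = -2

A tropical monomial a ⊗ x^⊗i evaluates to a + i · x. Evaluating each term at x = 3:
  Term 0 contributes -2 + 0 · 3 = -2
  Term 1 contributes 7 + 1 · 3 = 10
  Term 2 contributes 2 + 2 · 3 = 8
  Term 3 contributes -5 + 3 · 3 = 4
p(3) = ⊕ of these = min[-2, 10, 8, 4] = -2.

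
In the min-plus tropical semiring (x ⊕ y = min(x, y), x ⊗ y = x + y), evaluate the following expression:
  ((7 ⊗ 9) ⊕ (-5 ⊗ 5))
((7 ⊗ 9) ⊕ (-5 ⊗ 5)) = 0

Expand innermost to outermost. Recall ⊕ takes the minimum of its arguments and ⊗ takes their sum. Working out the expression ((7 ⊗ 9) ⊕ (-5 ⊗ 5)) gives 0.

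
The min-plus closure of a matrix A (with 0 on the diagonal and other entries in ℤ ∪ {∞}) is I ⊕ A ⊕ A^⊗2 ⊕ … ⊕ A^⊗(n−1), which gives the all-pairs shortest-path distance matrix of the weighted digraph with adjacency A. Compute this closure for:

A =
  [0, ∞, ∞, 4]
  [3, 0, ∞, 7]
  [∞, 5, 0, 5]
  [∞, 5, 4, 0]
Closure =
  [0, 9, 8, 4]
  [3, 0, 11, 7]
  [8, 5, 0, 5]
  [8, 5, 4, 0]

This is the Floyd-Warshall all-pairs shortest-path computation. For each intermediate vertex k = 0, 1, …, 3, update dist[i][j] ← min(dist[i][j], dist[i][k] + dist[k][j]). The final matrix gives, for each (i, j), the minimum total weight of any directed path from i to j (possibly empty when i = j).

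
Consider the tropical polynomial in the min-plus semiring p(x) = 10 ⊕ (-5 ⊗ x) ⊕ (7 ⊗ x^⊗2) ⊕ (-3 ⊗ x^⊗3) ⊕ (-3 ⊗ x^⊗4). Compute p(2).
p(2) = -3

A tropical monomial a ⊗ x^⊗i evaluates to a + i · x. Evaluating each term at x = 2:
  Term 0 contributes 10 + 0 · 2 = 10
  Term 1 contributes -5 + 1 · 2 = -3
  Term 2 contributes 7 + 2 · 2 = 11
  Term 3 contributes -3 + 3 · 2 = 3
  Term 4 contributes -3 + 4 · 2 = 5
p(2) = ⊕ of these = min[10, -3, 11, 3, 5] = -3.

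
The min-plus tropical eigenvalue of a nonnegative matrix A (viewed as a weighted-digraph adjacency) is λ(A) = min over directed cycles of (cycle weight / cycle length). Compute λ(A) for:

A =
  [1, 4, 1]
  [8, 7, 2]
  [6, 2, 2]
λ(A) = 1

Enumerate directed cycles and compute their means (weight / length). Sample:
  cycle 0 → 0: weight = 1, length = 1, mean = 1/1 ≈ 1.000
  cycle 1 → 1: weight = 7, length = 1, mean = 7/1 ≈ 7.000
  cycle 2 → 2: weight = 2, length = 1, mean = 2/1 ≈ 2.000
  cycle 0 → 1 → 0: weight = 12, length = 2, mean = 12/2 ≈ 6.000
  cycle 0 → 2 → 0: weight = 7, length = 2, mean = 7/2 ≈ 3.500
  cycle 1 → 0 → 1: weight = 12, length = 2, mean = 12/2 ≈ 6.000
Minimum mean = 1.000, attained e.g. along the cycle 0 → 0 with weight 1 and length 1. So λ(A) = 1/1 = 1.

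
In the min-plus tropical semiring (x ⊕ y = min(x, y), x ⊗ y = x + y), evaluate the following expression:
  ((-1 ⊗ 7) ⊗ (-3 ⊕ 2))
((-1 ⊗ 7) ⊗ (-3 ⊕ 2)) = 3

Expand innermost to outermost. Recall ⊕ takes the minimum of its arguments and ⊗ takes their sum. Working out the expression ((-1 ⊗ 7) ⊗ (-3 ⊕ 2)) gives 3.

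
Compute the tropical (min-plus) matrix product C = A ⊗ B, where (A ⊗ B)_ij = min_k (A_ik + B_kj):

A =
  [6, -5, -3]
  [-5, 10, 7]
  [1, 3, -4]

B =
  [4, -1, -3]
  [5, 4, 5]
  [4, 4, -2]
A ⊗ B =
  [0, -1, -5]
  [-1, -6, -8]
  [0, 0, -6]

Apply the min-plus product entry-by-entry:
  C[0][0] = min over k of (A[0][0] + B[0][0] = 6 + 4 = 10, A[0][1] + B[1][0] = -5 + 5 = 0, A[0][2] + B[2][0] = -3 + 4 = 1) = 0 (attained at k = 1)
  C[0][1] = min over k of (A[0][0] + B[0][1] = 6 + -1 = 5, A[0][1] + B[1][1] = -5 + 4 = -1, A[0][2] + B[2][1] = -3 + 4 = 1) = -1 (attained at k = 1)
  C[0][2] = min over k of (A[0][0] + B[0][2] = 6 + -3 = 3, A[0][1] + B[1][2] = -5 + 5 = 0, A[0][2] + B[2][2] = -3 + -2 = -5) = -5 (attained at k = 2)
  C[1][0] = min over k of (A[1][0] + B[0][0] = -5 + 4 = -1, A[1][1] + B[1][0] = 10 + 5 = 15, A[1][2] + B[2][0] = 7 + 4 = 11) = -1 (attained at k = 0)
  C[1][1] = min over k of (A[1][0] + B[0][1] = -5 + -1 = -6, A[1][1] + B[1][1] = 10 + 4 = 14, A[1][2] + B[2][1] = 7 + 4 = 11) = -6 (attained at k = 0)
  C[1][2] = min over k of (A[1][0] + B[0][2] = -5 + -3 = -8, A[1][1] + B[1][2] = 10 + 5 = 15, A[1][2] + B[2][2] = 7 + -2 = 5) = -8 (attained at k = 0)
  C[2][0] = min over k of (A[2][0] + B[0][0] = 1 + 4 = 5, A[2][1] + B[1][0] = 3 + 5 = 8, A[2][2] + B[2][0] = -4 + 4 = 0) = 0 (attained at k = 2)
  C[2][1] = min over k of (A[2][0] + B[0][1] = 1 + -1 = 0, A[2][1] + B[1][1] = 3 + 4 = 7, A[2][2] + B[2][1] = -4 + 4 = 0) = 0 (attained at k = 0)
  C[2][2] = min over k of (A[2][0] + B[0][2] = 1 + -3 = -2, A[2][1] + B[1][2] = 3 + 5 = 8, A[2][2] + B[2][2] = -4 + -2 = -6) = -6 (attained at k = 2)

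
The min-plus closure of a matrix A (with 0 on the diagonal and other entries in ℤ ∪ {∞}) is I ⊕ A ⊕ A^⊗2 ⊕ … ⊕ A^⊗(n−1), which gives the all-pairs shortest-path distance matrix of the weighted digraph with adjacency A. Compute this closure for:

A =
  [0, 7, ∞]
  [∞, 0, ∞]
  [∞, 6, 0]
Closure =
  [0, 7, ∞]
  [∞, 0, ∞]
  [∞, 6, 0]

This is the Floyd-Warshall all-pairs shortest-path computation. For each intermediate vertex k = 0, 1, …, 2, update dist[i][j] ← min(dist[i][j], dist[i][k] + dist[k][j]). The final matrix gives, for each (i, j), the minimum total weight of any directed path from i to j (possibly empty when i = j).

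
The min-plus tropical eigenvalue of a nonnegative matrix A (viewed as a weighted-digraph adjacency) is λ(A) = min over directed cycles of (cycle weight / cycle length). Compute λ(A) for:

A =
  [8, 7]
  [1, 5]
λ(A) = 4

Enumerate directed cycles and compute their means (weight / length). Sample:
  cycle 0 → 0: weight = 8, length = 1, mean = 8/1 ≈ 8.000
  cycle 1 → 1: weight = 5, length = 1, mean = 5/1 ≈ 5.000
  cycle 0 → 1 → 0: weight = 8, length = 2, mean = 8/2 ≈ 4.000
  cycle 1 → 0 → 1: weight = 8, length = 2, mean = 8/2 ≈ 4.000
Minimum mean = 4.000, attained e.g. along the cycle 0 → 1 → 0 with weight 8 and length 2. So λ(A) = 8/2 = 4.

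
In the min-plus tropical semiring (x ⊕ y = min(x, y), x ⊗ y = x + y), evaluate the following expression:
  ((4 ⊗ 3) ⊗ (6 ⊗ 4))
((4 ⊗ 3) ⊗ (6 ⊗ 4)) = 17

Expand innermost to outermost. Recall ⊕ takes the minimum of its arguments and ⊗ takes their sum. Working out the expression ((4 ⊗ 3) ⊗ (6 ⊗ 4)) gives 17.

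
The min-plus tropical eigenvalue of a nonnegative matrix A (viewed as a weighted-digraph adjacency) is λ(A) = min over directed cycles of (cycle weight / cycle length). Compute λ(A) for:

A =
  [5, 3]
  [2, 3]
λ(A) = 5/2

Enumerate directed cycles and compute their means (weight / length). Sample:
  cycle 0 → 0: weight = 5, length = 1, mean = 5/1 ≈ 5.000
  cycle 1 → 1: weight = 3, length = 1, mean = 3/1 ≈ 3.000
  cycle 0 → 1 → 0: weight = 5, length = 2, mean = 5/2 ≈ 2.500
  cycle 1 → 0 → 1: weight = 5, length = 2, mean = 5/2 ≈ 2.500
Minimum mean = 2.500, attained e.g. along the cycle 0 → 1 → 0 with weight 5 and length 2. So λ(A) = 5/2 = 5/2.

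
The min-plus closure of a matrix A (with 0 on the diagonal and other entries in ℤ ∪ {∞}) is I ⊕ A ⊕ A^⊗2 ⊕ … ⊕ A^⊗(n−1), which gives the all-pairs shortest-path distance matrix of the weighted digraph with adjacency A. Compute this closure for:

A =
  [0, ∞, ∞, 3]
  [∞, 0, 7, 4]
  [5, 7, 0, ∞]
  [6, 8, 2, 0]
Closure =
  [0, 11, 5, 3]
  [10, 0, 6, 4]
  [5, 7, 0, 8]
  [6, 8, 2, 0]

This is the Floyd-Warshall all-pairs shortest-path computation. For each intermediate vertex k = 0, 1, …, 3, update dist[i][j] ← min(dist[i][j], dist[i][k] + dist[k][j]). The final matrix gives, for each (i, j), the minimum total weight of any directed path from i to j (possibly empty when i = j).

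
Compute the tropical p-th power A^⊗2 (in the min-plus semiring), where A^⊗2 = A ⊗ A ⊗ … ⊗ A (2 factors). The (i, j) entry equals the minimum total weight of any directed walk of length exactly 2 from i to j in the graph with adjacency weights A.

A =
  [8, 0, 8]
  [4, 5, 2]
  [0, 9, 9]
A^⊗2 =
  [4, 5, 2]
  [2, 4, 7]
  [8, 0, 8]

Each entry (A^⊗2)_ij equals the minimum over all length-2 walks i = v_0 → v_1 → … → v_2 = j of Σ_t A[v_t][v_{t+1}]. For example, for (i, j) = (0, 2) we minimise over 3 possible intermediate vertex sequences; the minimum is 2, attained along the walk 0 → 1 → 2.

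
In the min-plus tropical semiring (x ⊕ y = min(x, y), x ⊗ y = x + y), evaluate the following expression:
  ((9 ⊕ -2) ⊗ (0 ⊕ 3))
((9 ⊕ -2) ⊗ (0 ⊕ 3)) = -2

Expand innermost to outermost. Recall ⊕ takes the minimum of its arguments and ⊗ takes their sum. Working out the expression ((9 ⊕ -2) ⊗ (0 ⊕ 3)) gives -2.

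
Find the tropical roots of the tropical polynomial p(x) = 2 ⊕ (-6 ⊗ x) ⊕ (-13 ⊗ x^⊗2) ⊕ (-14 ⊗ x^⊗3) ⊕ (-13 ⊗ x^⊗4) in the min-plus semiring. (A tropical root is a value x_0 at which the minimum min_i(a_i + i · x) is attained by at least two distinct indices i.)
Roots: {-1, 1, 7, 8}

Each tropical root is a break point of the lower envelope of the lines y = a_i + i · x (there are 5 lines, with slopes 0, 1, ..., 4). Only the lines that attain the minimum somewhere contribute to roots; other lines are dominated. Here the surviving (envelope) indices are i = 4, i = 3, i = 2, i = 1, i = 0.
Intersections between consecutive envelope lines give the roots: for adjacent envelope indices i < j the intersection is x = (a_i − a_j) / (j − i). Reading off the sorted break points: {-1, 1, 7, 8}.
Verification: at each break x_0, at least two indices attain the minimum of min_i(a_i + i · x_0).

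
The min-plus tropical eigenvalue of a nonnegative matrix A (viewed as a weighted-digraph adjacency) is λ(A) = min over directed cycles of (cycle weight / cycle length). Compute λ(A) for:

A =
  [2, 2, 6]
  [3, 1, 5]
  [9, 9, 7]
λ(A) = 1

Enumerate directed cycles and compute their means (weight / length). Sample:
  cycle 0 → 0: weight = 2, length = 1, mean = 2/1 ≈ 2.000
  cycle 1 → 1: weight = 1, length = 1, mean = 1/1 ≈ 1.000
  cycle 2 → 2: weight = 7, length = 1, mean = 7/1 ≈ 7.000
  cycle 0 → 1 → 0: weight = 5, length = 2, mean = 5/2 ≈ 2.500
  cycle 0 → 2 → 0: weight = 15, length = 2, mean = 15/2 ≈ 7.500
  cycle 1 → 0 → 1: weight = 5, length = 2, mean = 5/2 ≈ 2.500
Minimum mean = 1.000, attained e.g. along the cycle 1 → 1 with weight 1 and length 1. So λ(A) = 1/1 = 1.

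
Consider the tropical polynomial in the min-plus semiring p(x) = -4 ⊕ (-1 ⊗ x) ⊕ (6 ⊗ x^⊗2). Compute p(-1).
p(-1) = -4

A tropical monomial a ⊗ x^⊗i evaluates to a + i · x. Evaluating each term at x = -1:
  Term 0 contributes -4 + 0 · -1 = -4
  Term 1 contributes -1 + 1 · -1 = -2
  Term 2 contributes 6 + 2 · -1 = 4
p(-1) = ⊕ of these = min[-4, -2, 4] = -4.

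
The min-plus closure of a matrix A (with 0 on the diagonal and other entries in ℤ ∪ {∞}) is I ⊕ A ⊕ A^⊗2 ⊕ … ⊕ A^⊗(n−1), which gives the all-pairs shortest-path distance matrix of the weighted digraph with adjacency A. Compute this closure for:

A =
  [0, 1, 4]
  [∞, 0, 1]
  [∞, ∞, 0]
Closure =
  [0, 1, 2]
  [∞, 0, 1]
  [∞, ∞, 0]

This is the Floyd-Warshall all-pairs shortest-path computation. For each intermediate vertex k = 0, 1, …, 2, update dist[i][j] ← min(dist[i][j], dist[i][k] + dist[k][j]). The final matrix gives, for each (i, j), the minimum total weight of any directed path from i to j (possibly empty when i = j).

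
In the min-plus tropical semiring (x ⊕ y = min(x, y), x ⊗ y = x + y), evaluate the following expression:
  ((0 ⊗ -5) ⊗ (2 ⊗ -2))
((0 ⊗ -5) ⊗ (2 ⊗ -2)) = -5

Expand innermost to outermost. Recall ⊕ takes the minimum of its arguments and ⊗ takes their sum. Working out the expression ((0 ⊗ -5) ⊗ (2 ⊗ -2)) gives -5.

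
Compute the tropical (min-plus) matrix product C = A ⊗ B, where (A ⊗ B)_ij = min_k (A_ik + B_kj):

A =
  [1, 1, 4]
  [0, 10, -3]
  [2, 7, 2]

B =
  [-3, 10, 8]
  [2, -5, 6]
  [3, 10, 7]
A ⊗ B =
  [-2, -4, 7]
  [-3, 5, 4]
  [-1, 2, 9]

Apply the min-plus product entry-by-entry:
  C[0][0] = min over k of (A[0][0] + B[0][0] = 1 + -3 = -2, A[0][1] + B[1][0] = 1 + 2 = 3, A[0][2] + B[2][0] = 4 + 3 = 7) = -2 (attained at k = 0)
  C[0][1] = min over k of (A[0][0] + B[0][1] = 1 + 10 = 11, A[0][1] + B[1][1] = 1 + -5 = -4, A[0][2] + B[2][1] = 4 + 10 = 14) = -4 (attained at k = 1)
  C[0][2] = min over k of (A[0][0] + B[0][2] = 1 + 8 = 9, A[0][1] + B[1][2] = 1 + 6 = 7, A[0][2] + B[2][2] = 4 + 7 = 11) = 7 (attained at k = 1)
  C[1][0] = min over k of (A[1][0] + B[0][0] = 0 + -3 = -3, A[1][1] + B[1][0] = 10 + 2 = 12, A[1][2] + B[2][0] = -3 + 3 = 0) = -3 (attained at k = 0)
  C[1][1] = min over k of (A[1][0] + B[0][1] = 0 + 10 = 10, A[1][1] + B[1][1] = 10 + -5 = 5, A[1][2] + B[2][1] = -3 + 10 = 7) = 5 (attained at k = 1)
  C[1][2] = min over k of (A[1][0] + B[0][2] = 0 + 8 = 8, A[1][1] + B[1][2] = 10 + 6 = 16, A[1][2] + B[2][2] = -3 + 7 = 4) = 4 (attained at k = 2)
  C[2][0] = min over k of (A[2][0] + B[0][0] = 2 + -3 = -1, A[2][1] + B[1][0] = 7 + 2 = 9, A[2][2] + B[2][0] = 2 + 3 = 5) = -1 (attained at k = 0)
  C[2][1] = min over k of (A[2][0] + B[0][1] = 2 + 10 = 12, A[2][1] + B[1][1] = 7 + -5 = 2, A[2][2] + B[2][1] = 2 + 10 = 12) = 2 (attained at k = 1)
  C[2][2] = min over k of (A[2][0] + B[0][2] = 2 + 8 = 10, A[2][1] + B[1][2] = 7 + 6 = 13, A[2][2] + B[2][2] = 2 + 7 = 9) = 9 (attained at k = 2)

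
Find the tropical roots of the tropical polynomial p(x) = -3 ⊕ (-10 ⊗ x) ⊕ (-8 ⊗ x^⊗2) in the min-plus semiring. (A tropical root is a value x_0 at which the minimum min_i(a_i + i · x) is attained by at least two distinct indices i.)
Roots: {-2, 7}

Each tropical root is a break point of the lower envelope of the lines y = a_i + i · x (there are 3 lines, with slopes 0, 1, ..., 2). Only the lines that attain the minimum somewhere contribute to roots; other lines are dominated. Here the surviving (envelope) indices are i = 2, i = 1, i = 0.
Intersections between consecutive envelope lines give the roots: for adjacent envelope indices i < j the intersection is x = (a_i − a_j) / (j − i). Reading off the sorted break points: {-2, 7}.
Verification: at each break x_0, at least two indices attain the minimum of min_i(a_i + i · x_0).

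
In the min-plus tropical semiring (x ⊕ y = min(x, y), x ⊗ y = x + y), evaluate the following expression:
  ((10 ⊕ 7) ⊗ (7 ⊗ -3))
((10 ⊕ 7) ⊗ (7 ⊗ -3)) = 11

Expand innermost to outermost. Recall ⊕ takes the minimum of its arguments and ⊗ takes their sum. Working out the expression ((10 ⊕ 7) ⊗ (7 ⊗ -3)) gives 11.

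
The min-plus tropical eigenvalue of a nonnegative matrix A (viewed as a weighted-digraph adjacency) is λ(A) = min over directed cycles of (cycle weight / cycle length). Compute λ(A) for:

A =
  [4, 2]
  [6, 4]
λ(A) = 4

Enumerate directed cycles and compute their means (weight / length). Sample:
  cycle 0 → 0: weight = 4, length = 1, mean = 4/1 ≈ 4.000
  cycle 1 → 1: weight = 4, length = 1, mean = 4/1 ≈ 4.000
  cycle 0 → 1 → 0: weight = 8, length = 2, mean = 8/2 ≈ 4.000
  cycle 1 → 0 → 1: weight = 8, length = 2, mean = 8/2 ≈ 4.000
Minimum mean = 4.000, attained e.g. along the cycle 0 → 0 with weight 4 and length 1. So λ(A) = 4/1 = 4.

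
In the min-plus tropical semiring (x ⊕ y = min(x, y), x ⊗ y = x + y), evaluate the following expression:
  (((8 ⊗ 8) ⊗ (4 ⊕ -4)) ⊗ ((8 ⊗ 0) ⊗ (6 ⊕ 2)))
(((8 ⊗ 8) ⊗ (4 ⊕ -4)) ⊗ ((8 ⊗ 0) ⊗ (6 ⊕ 2))) = 22

Expand innermost to outermost. Recall ⊕ takes the minimum of its arguments and ⊗ takes their sum. Working out the expression (((8 ⊗ 8) ⊗ (4 ⊕ -4)) ⊗ ((8 ⊗ 0) ⊗ (6 ⊕ 2))) gives 22.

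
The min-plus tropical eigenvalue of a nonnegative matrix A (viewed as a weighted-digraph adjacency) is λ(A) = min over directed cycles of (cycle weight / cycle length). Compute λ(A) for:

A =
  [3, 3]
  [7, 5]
λ(A) = 3

Enumerate directed cycles and compute their means (weight / length). Sample:
  cycle 0 → 0: weight = 3, length = 1, mean = 3/1 ≈ 3.000
  cycle 1 → 1: weight = 5, length = 1, mean = 5/1 ≈ 5.000
  cycle 0 → 1 → 0: weight = 10, length = 2, mean = 10/2 ≈ 5.000
  cycle 1 → 0 → 1: weight = 10, length = 2, mean = 10/2 ≈ 5.000
Minimum mean = 3.000, attained e.g. along the cycle 0 → 0 with weight 3 and length 1. So λ(A) = 3/1 = 3.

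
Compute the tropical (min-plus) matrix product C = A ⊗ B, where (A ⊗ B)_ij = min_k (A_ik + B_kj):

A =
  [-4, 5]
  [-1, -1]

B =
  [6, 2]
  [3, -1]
A ⊗ B =
  [2, -2]
  [2, -2]

Apply the min-plus product entry-by-entry:
  C[0][0] = min over k of (A[0][0] + B[0][0] = -4 + 6 = 2, A[0][1] + B[1][0] = 5 + 3 = 8) = 2 (attained at k = 0)
  C[0][1] = min over k of (A[0][0] + B[0][1] = -4 + 2 = -2, A[0][1] + B[1][1] = 5 + -1 = 4) = -2 (attained at k = 0)
  C[1][0] = min over k of (A[1][0] + B[0][0] = -1 + 6 = 5, A[1][1] + B[1][0] = -1 + 3 = 2) = 2 (attained at k = 1)
  C[1][1] = min over k of (A[1][0] + B[0][1] = -1 + 2 = 1, A[1][1] + B[1][1] = -1 + -1 = -2) = -2 (attained at k = 1)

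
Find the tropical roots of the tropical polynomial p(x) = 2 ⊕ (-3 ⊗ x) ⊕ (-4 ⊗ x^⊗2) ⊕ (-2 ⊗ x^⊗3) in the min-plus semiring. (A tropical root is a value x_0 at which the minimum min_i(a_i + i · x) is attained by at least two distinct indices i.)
Roots: {-2, 1, 5}

Each tropical root is a break point of the lower envelope of the lines y = a_i + i · x (there are 4 lines, with slopes 0, 1, ..., 3). Only the lines that attain the minimum somewhere contribute to roots; other lines are dominated. Here the surviving (envelope) indices are i = 3, i = 2, i = 1, i = 0.
Intersections between consecutive envelope lines give the roots: for adjacent envelope indices i < j the intersection is x = (a_i − a_j) / (j − i). Reading off the sorted break points: {-2, 1, 5}.
Verification: at each break x_0, at least two indices attain the minimum of min_i(a_i + i · x_0).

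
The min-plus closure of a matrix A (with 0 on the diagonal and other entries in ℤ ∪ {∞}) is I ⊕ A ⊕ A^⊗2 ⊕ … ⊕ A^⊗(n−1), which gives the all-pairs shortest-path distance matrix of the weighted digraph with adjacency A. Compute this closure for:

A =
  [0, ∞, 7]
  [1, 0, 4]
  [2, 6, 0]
Closure =
  [0, 13, 7]
  [1, 0, 4]
  [2, 6, 0]

This is the Floyd-Warshall all-pairs shortest-path computation. For each intermediate vertex k = 0, 1, …, 2, update dist[i][j] ← min(dist[i][j], dist[i][k] + dist[k][j]). The final matrix gives, for each (i, j), the minimum total weight of any directed path from i to j (possibly empty when i = j).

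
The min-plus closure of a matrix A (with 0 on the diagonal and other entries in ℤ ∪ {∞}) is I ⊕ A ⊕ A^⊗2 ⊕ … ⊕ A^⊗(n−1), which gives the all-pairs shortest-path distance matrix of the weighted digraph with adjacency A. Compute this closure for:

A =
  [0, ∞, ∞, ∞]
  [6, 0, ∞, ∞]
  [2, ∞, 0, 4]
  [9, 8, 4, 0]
Closure =
  [0, ∞, ∞, ∞]
  [6, 0, ∞, ∞]
  [2, 12, 0, 4]
  [6, 8, 4, 0]

This is the Floyd-Warshall all-pairs shortest-path computation. For each intermediate vertex k = 0, 1, …, 3, update dist[i][j] ← min(dist[i][j], dist[i][k] + dist[k][j]). The final matrix gives, for each (i, j), the minimum total weight of any directed path from i to j (possibly empty when i = j).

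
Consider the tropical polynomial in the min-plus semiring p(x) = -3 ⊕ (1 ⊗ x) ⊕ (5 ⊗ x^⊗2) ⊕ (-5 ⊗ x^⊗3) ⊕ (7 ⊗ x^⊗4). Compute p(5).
p(5) = -3

A tropical monomial a ⊗ x^⊗i evaluates to a + i · x. Evaluating each term at x = 5:
  Term 0 contributes -3 + 0 · 5 = -3
  Term 1 contributes 1 + 1 · 5 = 6
  Term 2 contributes 5 + 2 · 5 = 15
  Term 3 contributes -5 + 3 · 5 = 10
  Term 4 contributes 7 + 4 · 5 = 27
p(5) = ⊕ of these = min[-3, 6, 15, 10, 27] = -3.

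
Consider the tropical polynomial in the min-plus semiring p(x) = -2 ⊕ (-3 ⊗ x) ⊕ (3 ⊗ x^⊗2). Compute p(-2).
p(-2) = -5

A tropical monomial a ⊗ x^⊗i evaluates to a + i · x. Evaluating each term at x = -2:
  Term 0 contributes -2 + 0 · -2 = -2
  Term 1 contributes -3 + 1 · -2 = -5
  Term 2 contributes 3 + 2 · -2 = -1
p(-2) = ⊕ of these = min[-2, -5, -1] = -5.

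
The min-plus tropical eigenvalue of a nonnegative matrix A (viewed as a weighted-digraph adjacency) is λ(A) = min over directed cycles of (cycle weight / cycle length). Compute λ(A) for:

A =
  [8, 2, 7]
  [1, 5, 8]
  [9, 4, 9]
λ(A) = 3/2

Enumerate directed cycles and compute their means (weight / length). Sample:
  cycle 0 → 0: weight = 8, length = 1, mean = 8/1 ≈ 8.000
  cycle 1 → 1: weight = 5, length = 1, mean = 5/1 ≈ 5.000
  cycle 2 → 2: weight = 9, length = 1, mean = 9/1 ≈ 9.000
  cycle 0 → 1 → 0: weight = 3, length = 2, mean = 3/2 ≈ 1.500
  cycle 0 → 2 → 0: weight = 16, length = 2, mean = 16/2 ≈ 8.000
  cycle 1 → 0 → 1: weight = 3, length = 2, mean = 3/2 ≈ 1.500
Minimum mean = 1.500, attained e.g. along the cycle 0 → 1 → 0 with weight 3 and length 2. So λ(A) = 3/2 = 3/2.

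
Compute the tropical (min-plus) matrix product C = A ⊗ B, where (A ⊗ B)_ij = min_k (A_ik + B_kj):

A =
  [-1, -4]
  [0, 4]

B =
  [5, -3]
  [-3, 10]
A ⊗ B =
  [-7, -4]
  [1, -3]

Apply the min-plus product entry-by-entry:
  C[0][0] = min over k of (A[0][0] + B[0][0] = -1 + 5 = 4, A[0][1] + B[1][0] = -4 + -3 = -7) = -7 (attained at k = 1)
  C[0][1] = min over k of (A[0][0] + B[0][1] = -1 + -3 = -4, A[0][1] + B[1][1] = -4 + 10 = 6) = -4 (attained at k = 0)
  C[1][0] = min over k of (A[1][0] + B[0][0] = 0 + 5 = 5, A[1][1] + B[1][0] = 4 + -3 = 1) = 1 (attained at k = 1)
  C[1][1] = min over k of (A[1][0] + B[0][1] = 0 + -3 = -3, A[1][1] + B[1][1] = 4 + 10 = 14) = -3 (attained at k = 0)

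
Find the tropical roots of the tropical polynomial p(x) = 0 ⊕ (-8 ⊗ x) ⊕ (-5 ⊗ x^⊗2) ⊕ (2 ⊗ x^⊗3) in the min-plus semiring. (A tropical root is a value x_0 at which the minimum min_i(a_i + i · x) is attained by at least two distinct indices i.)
Roots: {-7, -3, 8}

Each tropical root is a break point of the lower envelope of the lines y = a_i + i · x (there are 4 lines, with slopes 0, 1, ..., 3). Only the lines that attain the minimum somewhere contribute to roots; other lines are dominated. Here the surviving (envelope) indices are i = 3, i = 2, i = 1, i = 0.
Intersections between consecutive envelope lines give the roots: for adjacent envelope indices i < j the intersection is x = (a_i − a_j) / (j − i). Reading off the sorted break points: {-7, -3, 8}.
Verification: at each break x_0, at least two indices attain the minimum of min_i(a_i + i · x_0).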